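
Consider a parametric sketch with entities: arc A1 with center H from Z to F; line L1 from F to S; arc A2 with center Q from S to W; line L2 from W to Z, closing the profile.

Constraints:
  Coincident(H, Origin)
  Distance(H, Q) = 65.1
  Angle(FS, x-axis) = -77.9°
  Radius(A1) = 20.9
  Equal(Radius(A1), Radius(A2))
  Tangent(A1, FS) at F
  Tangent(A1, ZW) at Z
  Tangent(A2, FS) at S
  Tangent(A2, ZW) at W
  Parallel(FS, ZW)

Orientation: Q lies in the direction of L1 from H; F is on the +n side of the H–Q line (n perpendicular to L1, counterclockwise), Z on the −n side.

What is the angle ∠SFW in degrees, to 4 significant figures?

32.70°

The slot axis is L1's direction at -77.9°, so u = (cos -77.9°, sin -77.9°) = (0.2096, -0.9778) and n = (−sin -77.9°, cos -77.9°) = (0.9778, 0.2096). H is at the origin and Q lies 65.1 along u from H, so Q = 65.1·u = (13.65, -63.65). Tangency of A1 to both parallel lines with radius 20.9 puts F and Z at H ± 20.9·n: F = (20.44, 4.381), Z = (-20.44, -4.381). Equal radii place S and W the same way about Q: S = Q + 20.9·n = (34.08, -59.27), W = Q − 20.9·n = (-6.790, -68.03). Then cos ∠SFW = FS·FW / (|FS||FW|), giving 32.70°.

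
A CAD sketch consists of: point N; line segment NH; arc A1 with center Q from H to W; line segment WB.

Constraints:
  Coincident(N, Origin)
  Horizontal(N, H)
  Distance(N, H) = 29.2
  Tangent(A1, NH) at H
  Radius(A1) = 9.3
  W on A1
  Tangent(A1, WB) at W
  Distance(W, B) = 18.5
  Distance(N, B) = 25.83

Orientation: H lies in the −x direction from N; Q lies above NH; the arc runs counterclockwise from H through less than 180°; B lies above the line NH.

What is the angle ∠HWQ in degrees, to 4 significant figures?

57.24°

N is at the origin; NH is horizontal with |NH| = 29.2 and H on the −x side, so H = (-29.20, 0.000). Since A1 is tangent to NH there, QH ⟂ NH, so Q = H + (0, 9.3) = (-29.20, 9.300). Since QW ⟂ WB (tangency), |QB| = √(9.3² + 18.5²) = 20.71 regardless of where W sits on A1. So B lies on both circle(N, 25.83) and circle(Q, 20.71); the above-NH intersection is B = (-13.07, 22.28). W is the foot of the tangent from B: W = (-20.74, 5.445).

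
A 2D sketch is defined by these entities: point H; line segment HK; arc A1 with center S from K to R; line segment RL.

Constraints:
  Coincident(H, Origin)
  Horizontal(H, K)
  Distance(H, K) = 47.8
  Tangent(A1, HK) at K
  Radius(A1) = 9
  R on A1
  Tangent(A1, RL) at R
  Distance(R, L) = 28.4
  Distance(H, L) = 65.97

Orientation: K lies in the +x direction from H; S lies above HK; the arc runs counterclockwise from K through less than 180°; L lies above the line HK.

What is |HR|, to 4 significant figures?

57.61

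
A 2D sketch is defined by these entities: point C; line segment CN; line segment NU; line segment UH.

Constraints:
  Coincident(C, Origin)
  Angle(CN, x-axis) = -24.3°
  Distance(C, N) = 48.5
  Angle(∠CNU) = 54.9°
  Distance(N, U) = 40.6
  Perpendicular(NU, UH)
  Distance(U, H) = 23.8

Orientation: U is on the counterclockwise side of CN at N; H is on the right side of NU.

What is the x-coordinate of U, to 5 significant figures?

36.595

C is at the origin; CN runs at -24.3° with length 48.5, so N = 48.5·(cos -24.3°, sin -24.3°) = (44.203, -19.958). ∠CNU = 54.9°, so NU runs at -24.3° + (180° − 54.9°) = 100.80° from the x-axis; with |NU| = 40.6, U = N + 40.6·(cos 100.80°, sin 100.80°) = (36.595, 19.922). So U.x = 36.595.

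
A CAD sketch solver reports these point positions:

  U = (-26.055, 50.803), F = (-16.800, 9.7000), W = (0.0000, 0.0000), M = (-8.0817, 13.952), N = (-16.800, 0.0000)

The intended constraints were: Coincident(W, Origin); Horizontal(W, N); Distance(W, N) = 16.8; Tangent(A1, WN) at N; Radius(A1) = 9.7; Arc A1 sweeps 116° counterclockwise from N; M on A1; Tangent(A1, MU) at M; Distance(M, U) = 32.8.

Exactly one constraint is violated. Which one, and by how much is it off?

Distance(M, U) = 32.8 — off by 8.20.

W = (0.00, 0.00) ✓; W.y = 0.00, N.y = 0.00 ✓; |WN| = 16.80 ✓; ∠(FN, NW) = 90.00° ✓; |FN| = 9.700 ✓; bearing(F→M) − bearing(F→N) = 116.0° ✓; |FM| = 9.700 ✓; ∠(FM, MU) = 90.00° ✓; |MU| = 41.00 ✗.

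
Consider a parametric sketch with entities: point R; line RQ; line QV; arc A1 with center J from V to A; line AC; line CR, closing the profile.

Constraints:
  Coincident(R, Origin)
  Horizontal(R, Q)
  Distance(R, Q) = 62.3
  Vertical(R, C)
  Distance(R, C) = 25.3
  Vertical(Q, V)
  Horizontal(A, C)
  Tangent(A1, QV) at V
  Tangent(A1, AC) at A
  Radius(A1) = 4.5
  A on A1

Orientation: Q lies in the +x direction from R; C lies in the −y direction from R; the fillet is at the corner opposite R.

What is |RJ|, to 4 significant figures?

61.43

R is at the origin; RQ is horizontal with |RQ| = 62.3 and Q on the +x side, so Q = (62.30, 0.000). R and C share the same x with |RC| = 25.3 and C on the −y side, so C = (0.000, -25.30). The virtual corner opposite R is at (62.30, -25.30). Since A1 is tangent to QV there, JV ⟂ QV and the tangent condition forces JA to be normal to AC, with radius 4.5, so the center J sits 4.5 in from both sides at J = (57.80, -20.80). Then |RJ| = |J − R| = 61.43.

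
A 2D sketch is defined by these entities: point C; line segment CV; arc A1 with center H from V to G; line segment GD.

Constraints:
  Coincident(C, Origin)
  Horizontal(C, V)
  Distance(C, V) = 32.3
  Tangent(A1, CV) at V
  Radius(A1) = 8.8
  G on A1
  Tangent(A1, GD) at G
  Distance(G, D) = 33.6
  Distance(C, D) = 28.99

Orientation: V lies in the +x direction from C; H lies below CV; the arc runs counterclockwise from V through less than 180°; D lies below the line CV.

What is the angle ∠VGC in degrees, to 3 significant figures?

148°

Checks: |CV| = 32.30 ✓; |HG| = 8.800 ✓; ∠(HG, GD) = 90.00° ✓; |GD| = 33.60 ✓; |CD| = 28.99 ✓.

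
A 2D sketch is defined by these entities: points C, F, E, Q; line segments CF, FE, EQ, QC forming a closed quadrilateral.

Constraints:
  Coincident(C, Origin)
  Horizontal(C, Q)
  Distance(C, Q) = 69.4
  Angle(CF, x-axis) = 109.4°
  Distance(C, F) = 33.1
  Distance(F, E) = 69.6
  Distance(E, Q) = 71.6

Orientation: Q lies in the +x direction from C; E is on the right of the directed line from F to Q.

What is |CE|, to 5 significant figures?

36.656

Checks: |FE| = 69.60 ✓; |EQ| = 71.60 ✓.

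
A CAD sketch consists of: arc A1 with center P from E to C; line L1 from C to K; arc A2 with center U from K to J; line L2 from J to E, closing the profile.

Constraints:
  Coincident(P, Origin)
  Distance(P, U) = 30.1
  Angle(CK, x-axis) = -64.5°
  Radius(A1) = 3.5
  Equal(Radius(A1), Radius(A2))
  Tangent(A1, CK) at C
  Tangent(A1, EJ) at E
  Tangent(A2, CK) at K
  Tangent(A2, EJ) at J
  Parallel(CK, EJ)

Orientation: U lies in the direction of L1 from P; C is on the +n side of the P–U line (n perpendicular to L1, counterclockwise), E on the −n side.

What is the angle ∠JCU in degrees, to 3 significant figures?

6.46°

Tangency of A1 to both parallel lines with radius 3.5 puts C and E at P ± 3.5·n: C = (3.16, 1.51), E = (-3.16, -1.51). Equal radii place K and J the same way about U: K = U + 3.5·n = (16.1, -25.7), J = U − 3.5·n = (9.80, -28.7). Then cos ∠JCU = CJ·CU / (|CJ||CU|), giving 6.46°.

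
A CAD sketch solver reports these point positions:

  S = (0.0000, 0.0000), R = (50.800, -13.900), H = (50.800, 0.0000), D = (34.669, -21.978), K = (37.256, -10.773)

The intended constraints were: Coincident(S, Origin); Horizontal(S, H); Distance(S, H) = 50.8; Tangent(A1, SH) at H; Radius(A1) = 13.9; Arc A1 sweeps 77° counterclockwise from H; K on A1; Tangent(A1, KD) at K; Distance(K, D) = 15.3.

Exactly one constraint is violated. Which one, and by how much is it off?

Distance(K, D) = 15.3 — off by 3.80.

S = (0.00, 0.00) ✓; S.y = 0.00, H.y = 0.00 ✓; |SH| = 50.80 ✓; ∠(RH, HS) = 90.00° ✓; |RH| = 13.90 ✓; bearing(R→K) − bearing(R→H) = 77.00° ✓; |RK| = 13.90 ✓; ∠(RK, KD) = 90.00° ✓; |KD| = 11.50 ✗.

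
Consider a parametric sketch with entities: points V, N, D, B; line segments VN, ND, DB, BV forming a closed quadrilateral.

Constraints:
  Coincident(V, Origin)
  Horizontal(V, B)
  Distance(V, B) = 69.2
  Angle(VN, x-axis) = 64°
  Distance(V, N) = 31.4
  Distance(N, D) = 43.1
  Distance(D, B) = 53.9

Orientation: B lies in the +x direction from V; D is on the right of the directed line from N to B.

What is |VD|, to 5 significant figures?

22.759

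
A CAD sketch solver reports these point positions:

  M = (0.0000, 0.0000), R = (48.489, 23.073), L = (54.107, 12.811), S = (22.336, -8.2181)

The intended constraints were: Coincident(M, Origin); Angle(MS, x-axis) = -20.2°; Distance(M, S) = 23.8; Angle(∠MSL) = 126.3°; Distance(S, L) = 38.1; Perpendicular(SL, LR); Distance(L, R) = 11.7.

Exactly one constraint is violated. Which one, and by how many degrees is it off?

Perpendicular(SL, LR) — off by 4.80°.

M = (0.00, 0.00) ✓; MS at -20.20° ✓; |MS| = 23.80 ✓; ∠MSL = 126.3° ✓; |SL| = 38.10 ✓; ∠(SL, LR) = 85.20° ✗; |LR| = 11.70 ✓.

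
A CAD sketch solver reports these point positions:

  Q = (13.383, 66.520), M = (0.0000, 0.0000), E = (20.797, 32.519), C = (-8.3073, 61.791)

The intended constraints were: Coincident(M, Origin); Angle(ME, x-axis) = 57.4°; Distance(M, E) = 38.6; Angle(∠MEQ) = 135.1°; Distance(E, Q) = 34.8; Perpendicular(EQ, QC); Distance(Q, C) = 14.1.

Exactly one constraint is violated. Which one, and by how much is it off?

Distance(Q, C) = 14.1 — off by 8.10.

M = (0.00, 0.00) ✓; ME at 57.40° ✓; |ME| = 38.60 ✓; ∠MEQ = 135.1° ✓; |EQ| = 34.80 ✓; ∠(EQ, QC) = 90.00° ✓; |QC| = 22.20 ✗.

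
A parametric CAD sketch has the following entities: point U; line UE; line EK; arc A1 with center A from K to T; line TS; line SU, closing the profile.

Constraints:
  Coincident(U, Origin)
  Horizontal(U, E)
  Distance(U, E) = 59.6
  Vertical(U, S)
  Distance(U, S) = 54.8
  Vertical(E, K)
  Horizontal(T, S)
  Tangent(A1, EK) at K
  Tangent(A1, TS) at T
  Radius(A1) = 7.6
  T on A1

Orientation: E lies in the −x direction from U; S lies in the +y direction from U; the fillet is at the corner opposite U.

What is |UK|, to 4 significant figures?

76.03

U is at the origin; UE is horizontal with |UE| = 59.6 and E on the −x side, so E = (-59.60, 0.000). US is vertical with |US| = 54.8 and S on the +y side, so S = (0.000, 54.80). The virtual corner opposite U is at (-59.60, 54.80). Tangency of A1 to EK means the radius AK is perpendicular to EK and A1 meets TS tangentially, so AT is at right angles to TS, with radius 7.6, so the center A sits 7.6 in from both sides at A = (-52.00, 47.20). That places the tangent points at K = (-59.60, 47.20) on EK and T = (-52.00, 54.80) on TS. Then |UK| = |K − U| = 76.03.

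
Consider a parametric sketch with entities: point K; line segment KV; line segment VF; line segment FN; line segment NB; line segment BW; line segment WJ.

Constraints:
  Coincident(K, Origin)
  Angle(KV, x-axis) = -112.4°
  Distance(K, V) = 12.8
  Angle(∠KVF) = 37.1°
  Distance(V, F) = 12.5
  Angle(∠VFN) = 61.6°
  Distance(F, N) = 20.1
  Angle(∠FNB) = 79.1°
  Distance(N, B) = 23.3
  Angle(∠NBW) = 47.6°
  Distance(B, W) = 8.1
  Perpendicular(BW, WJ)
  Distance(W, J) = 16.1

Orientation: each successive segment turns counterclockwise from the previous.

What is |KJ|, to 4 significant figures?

17.97

∠NBW = 47.6° gives BW at 22.20° from the x-axis; with |BW| = 8.1, W = (-11.86, -13.91). BW is perpendicular to WJ, so WJ runs at 112.2°; with |WJ| = 16.1, J = (-17.95, 0.9925). Then |KJ| = |J − K| = 17.97.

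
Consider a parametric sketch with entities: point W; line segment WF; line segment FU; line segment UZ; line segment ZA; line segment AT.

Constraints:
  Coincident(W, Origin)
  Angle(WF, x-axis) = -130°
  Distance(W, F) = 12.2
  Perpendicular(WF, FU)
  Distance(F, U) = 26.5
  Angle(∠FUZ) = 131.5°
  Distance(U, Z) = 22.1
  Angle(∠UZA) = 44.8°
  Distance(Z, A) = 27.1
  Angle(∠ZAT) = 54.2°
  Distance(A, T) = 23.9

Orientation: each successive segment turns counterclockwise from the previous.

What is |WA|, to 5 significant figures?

14.339

∠FUZ = 131.5° gives UZ at 8.5000° from the x-axis; with |UZ| = 22.1, Z = (34.315, -23.113). ∠UZA = 44.8° gives ZA at 143.70° from the x-axis; with |ZA| = 27.1, A = (12.475, -7.0695). Then |WA| = |A − W| = 14.339.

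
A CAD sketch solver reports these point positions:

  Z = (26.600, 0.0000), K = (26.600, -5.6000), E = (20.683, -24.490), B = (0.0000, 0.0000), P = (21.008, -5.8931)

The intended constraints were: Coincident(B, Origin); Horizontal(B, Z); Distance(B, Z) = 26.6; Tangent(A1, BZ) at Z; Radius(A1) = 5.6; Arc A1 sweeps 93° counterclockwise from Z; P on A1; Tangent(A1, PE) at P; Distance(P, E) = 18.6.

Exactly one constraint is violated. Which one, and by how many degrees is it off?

Tangent(A1, PE) at P — off by 4.00°.

B = (0.00, 0.00) ✓; B.y = 0.00, Z.y = 0.00 ✓; |BZ| = 26.60 ✓; ∠(KZ, ZB) = 90.00° ✓; |KZ| = 5.600 ✓; bearing(K→P) − bearing(K→Z) = 93.00° ✓; |KP| = 5.600 ✓; ∠(KP, PE) = 94.00° ✗; |PE| = 18.60 ✓.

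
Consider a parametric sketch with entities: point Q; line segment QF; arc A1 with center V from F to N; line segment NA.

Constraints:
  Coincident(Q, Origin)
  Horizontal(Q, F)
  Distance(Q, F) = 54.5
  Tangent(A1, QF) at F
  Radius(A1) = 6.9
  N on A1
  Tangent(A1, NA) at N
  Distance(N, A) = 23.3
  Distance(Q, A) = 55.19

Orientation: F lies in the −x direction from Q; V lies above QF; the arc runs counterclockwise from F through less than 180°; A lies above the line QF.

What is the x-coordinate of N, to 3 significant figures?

-47.6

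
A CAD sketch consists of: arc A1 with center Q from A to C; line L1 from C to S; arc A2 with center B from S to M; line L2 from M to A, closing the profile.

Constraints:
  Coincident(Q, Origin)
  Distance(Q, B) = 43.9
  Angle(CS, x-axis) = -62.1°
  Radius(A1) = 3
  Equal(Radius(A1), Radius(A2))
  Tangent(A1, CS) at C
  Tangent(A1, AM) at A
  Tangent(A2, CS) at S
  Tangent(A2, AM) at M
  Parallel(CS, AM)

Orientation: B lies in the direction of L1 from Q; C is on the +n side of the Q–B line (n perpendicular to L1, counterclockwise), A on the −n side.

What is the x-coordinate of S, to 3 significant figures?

23.2

Tangency of A1 to both parallel lines with radius 3.0 puts C and A at Q ± 3.0·n: C = (2.65, 1.40), A = (-2.65, -1.40). Equal radii place S and M the same way about B: S = B + 3.0·n = (23.2, -37.4), M = B − 3.0·n = (17.9, -40.2). So S.x = 23.2.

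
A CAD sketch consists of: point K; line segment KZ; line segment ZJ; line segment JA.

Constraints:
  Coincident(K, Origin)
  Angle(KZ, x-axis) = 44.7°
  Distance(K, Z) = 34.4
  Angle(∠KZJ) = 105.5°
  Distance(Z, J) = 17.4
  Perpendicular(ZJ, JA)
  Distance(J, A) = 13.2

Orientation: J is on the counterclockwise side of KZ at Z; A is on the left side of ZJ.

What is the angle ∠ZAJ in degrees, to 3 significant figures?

52.8°

K is at the origin; KZ runs at 44.7° with length 34.4, so Z = 34.4·(cos 44.7°, sin 44.7°) = (24.5, 24.2). ∠KZJ = 105.5°, so ZJ runs at 44.7° + (180° − 105.5°) = 119° from the x-axis; with |ZJ| = 17.4, J = Z + 17.4·(cos 119°, sin 119°) = (16.0, 39.4). ZJ is perpendicular to JA; with |JA| = 13.2 on the left of ZJ, A = J + 13.2·(-0.873, -0.488) = (4.44, 32.9). Then cos ∠ZAJ = AZ·AJ / (|AZ||AJ|), giving 52.8°.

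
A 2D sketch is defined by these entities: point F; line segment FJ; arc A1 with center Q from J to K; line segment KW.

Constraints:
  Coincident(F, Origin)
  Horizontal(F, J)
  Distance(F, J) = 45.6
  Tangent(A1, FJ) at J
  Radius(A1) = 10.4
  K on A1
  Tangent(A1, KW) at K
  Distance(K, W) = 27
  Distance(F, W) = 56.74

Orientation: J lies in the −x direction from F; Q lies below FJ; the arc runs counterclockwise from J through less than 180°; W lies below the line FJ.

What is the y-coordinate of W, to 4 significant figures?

-39.00

F is at the origin; FJ is horizontal with |FJ| = 45.6 and J on the −x side, so J = (-45.60, 0.000). Tangency of A1 to FJ means the radius QJ is perpendicular to FJ, so Q = J + (0, -10.4) = (-45.60, -10.40). Since QK ⟂ KW (tangency), |QW| = √(10.4² + 27.0²) = 28.93 regardless of where K sits on A1. So W lies on both circle(F, 56.74) and circle(Q, 28.93); the below-FJ intersection is W = (-41.21, -39.00). K is the foot of the tangent from W: K = (-54.63, -15.57).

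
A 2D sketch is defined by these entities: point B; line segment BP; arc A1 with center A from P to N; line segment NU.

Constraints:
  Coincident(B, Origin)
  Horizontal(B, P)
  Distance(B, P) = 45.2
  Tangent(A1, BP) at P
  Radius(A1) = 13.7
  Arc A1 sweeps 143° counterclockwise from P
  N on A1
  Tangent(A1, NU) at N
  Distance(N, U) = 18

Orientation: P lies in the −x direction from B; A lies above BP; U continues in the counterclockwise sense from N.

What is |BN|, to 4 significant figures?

44.42

B is at the origin; BP is horizontal with |BP| = 45.2 and P on the −x side, so P = (-45.20, 0.000). Since A1 is tangent to BP there, AP ⟂ BP, so A = P + (0, 13.7) = (-45.20, 13.70). On A1, P sits at bearing -90° from A; a 143° counterclockwise sweep puts N at bearing 53°, so N = A + 13.7·(cos 53°, sin 53°) = (-36.96, 24.64). Then |BN| = |N − B| = 44.42.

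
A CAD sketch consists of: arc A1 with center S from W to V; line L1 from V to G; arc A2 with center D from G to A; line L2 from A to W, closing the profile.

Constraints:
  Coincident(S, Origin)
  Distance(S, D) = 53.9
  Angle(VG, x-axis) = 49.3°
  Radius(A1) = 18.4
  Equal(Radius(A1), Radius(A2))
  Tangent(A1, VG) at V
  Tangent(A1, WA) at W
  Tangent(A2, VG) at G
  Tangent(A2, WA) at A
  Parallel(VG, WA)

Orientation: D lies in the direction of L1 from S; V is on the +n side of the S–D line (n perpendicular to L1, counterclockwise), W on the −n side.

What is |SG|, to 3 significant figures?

57.0

Tangency of A1 to both parallel lines with radius 18.4 puts V and W at S ± 18.4·n: V = (-13.9, 12.0), W = (13.9, -12.0). Equal radii place G and A the same way about D: G = D + 18.4·n = (21.2, 52.9), A = D − 18.4·n = (49.1, 28.9). Then |SG| = |G − S| = 57.0.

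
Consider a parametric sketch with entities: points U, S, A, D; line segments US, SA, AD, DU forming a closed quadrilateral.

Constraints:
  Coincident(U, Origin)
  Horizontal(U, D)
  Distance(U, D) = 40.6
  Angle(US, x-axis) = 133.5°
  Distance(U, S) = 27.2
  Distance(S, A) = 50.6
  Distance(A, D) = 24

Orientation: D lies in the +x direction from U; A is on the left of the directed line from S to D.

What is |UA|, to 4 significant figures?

38.87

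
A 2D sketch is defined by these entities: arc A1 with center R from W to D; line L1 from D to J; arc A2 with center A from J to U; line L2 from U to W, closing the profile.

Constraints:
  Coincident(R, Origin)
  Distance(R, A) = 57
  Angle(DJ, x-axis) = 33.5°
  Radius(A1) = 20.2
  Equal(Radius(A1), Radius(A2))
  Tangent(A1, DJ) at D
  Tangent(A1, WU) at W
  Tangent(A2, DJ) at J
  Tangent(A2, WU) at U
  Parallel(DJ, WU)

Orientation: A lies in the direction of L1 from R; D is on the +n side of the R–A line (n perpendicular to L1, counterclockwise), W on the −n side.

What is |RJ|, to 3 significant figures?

60.5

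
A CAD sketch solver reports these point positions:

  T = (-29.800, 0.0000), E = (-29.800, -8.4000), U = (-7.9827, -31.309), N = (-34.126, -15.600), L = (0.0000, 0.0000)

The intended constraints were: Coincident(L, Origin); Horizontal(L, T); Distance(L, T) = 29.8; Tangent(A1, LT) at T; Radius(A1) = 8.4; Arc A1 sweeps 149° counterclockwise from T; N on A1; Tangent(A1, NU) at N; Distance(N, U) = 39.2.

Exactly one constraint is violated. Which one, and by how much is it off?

Distance(N, U) = 39.2 — off by 8.70.

L = (0.00, 0.00) ✓; L.y = 0.00, T.y = 0.00 ✓; |LT| = 29.80 ✓; ∠(ET, TL) = 90.00° ✓; |ET| = 8.400 ✓; bearing(E→N) − bearing(E→T) = 149.0° ✓; |EN| = 8.400 ✓; ∠(EN, NU) = 90.00° ✓; |NU| = 30.50 ✗.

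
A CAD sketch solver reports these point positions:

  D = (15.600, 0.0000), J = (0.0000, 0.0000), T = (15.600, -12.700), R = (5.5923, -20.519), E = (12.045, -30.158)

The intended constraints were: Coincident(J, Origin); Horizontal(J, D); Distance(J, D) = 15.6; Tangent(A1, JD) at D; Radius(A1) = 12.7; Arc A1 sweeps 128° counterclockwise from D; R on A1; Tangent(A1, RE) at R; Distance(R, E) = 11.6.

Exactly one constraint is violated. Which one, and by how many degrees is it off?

Tangent(A1, RE) at R — off by 4.20°.

J = (0.00, 0.00) ✓; J.y = 0.00, D.y = 0.00 ✓; |JD| = 15.60 ✓; ∠(TD, DJ) = 90.00° ✓; |TD| = 12.70 ✓; bearing(T→R) − bearing(T→D) = 128.0° ✓; |TR| = 12.70 ✓; ∠(TR, RE) = 94.20° ✗; |RE| = 11.60 ✓.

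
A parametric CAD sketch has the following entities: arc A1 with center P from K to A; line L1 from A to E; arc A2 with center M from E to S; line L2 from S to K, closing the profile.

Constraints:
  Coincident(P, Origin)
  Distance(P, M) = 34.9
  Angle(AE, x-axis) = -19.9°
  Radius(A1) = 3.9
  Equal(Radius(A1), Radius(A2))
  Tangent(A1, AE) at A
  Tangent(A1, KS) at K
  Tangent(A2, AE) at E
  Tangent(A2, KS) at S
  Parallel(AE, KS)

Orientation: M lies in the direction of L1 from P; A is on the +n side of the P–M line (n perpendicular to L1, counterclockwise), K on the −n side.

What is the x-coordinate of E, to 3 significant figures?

34.1

Tangency of A1 to both parallel lines with radius 3.9 puts A and K at P ± 3.9·n: A = (1.33, 3.67), K = (-1.33, -3.67). Equal radii place E and S the same way about M: E = M + 3.9·n = (34.1, -8.21), S = M − 3.9·n = (31.5, -15.5). So E.x = 34.1.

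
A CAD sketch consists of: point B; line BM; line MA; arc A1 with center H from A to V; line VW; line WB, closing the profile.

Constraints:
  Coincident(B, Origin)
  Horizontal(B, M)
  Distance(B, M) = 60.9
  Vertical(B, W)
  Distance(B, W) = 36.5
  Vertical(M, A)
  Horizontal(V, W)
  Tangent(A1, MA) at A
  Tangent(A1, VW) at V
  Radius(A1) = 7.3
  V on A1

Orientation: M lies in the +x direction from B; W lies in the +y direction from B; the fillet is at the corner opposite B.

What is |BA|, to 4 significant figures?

67.54

The virtual corner opposite B is at (60.90, 36.50). A1 meets MA tangentially, so HA is at right angles to MA and A1 meets VW tangentially, so HV is at right angles to VW, with radius 7.3, so the center H sits 7.3 in from both sides at H = (53.60, 29.20). That places the tangent points at A = (60.90, 29.20) on MA and V = (53.60, 36.50) on VW. Then |BA| = |A − B| = 67.54.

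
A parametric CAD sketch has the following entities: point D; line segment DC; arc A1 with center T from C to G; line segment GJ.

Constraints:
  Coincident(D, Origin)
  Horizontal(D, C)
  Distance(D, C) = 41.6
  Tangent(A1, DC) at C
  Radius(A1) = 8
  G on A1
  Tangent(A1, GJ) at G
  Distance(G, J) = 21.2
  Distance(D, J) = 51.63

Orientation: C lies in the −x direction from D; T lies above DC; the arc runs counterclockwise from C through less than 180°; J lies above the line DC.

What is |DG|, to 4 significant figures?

35.78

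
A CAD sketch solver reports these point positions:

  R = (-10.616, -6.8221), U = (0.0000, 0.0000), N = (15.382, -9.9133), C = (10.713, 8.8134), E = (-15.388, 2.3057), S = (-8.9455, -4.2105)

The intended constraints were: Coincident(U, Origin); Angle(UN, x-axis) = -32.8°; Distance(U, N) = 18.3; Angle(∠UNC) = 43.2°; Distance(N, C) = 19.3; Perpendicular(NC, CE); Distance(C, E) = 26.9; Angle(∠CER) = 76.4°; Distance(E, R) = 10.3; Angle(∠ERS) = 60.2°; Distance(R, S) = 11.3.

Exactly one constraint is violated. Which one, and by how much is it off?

Distance(R, S) = 11.3 — off by 8.20.

U = (0.00, 0.00) ✓; UN at -32.80° ✓; |UN| = 18.30 ✓; ∠UNC = 43.20° ✓; |NC| = 19.30 ✓; ∠(NC, CE) = 90.00° ✓; |CE| = 26.90 ✓; ∠CER = 76.40° ✓; |ER| = 10.30 ✓; ∠ERS = 60.21° ✓; |RS| = 3.100 ✗.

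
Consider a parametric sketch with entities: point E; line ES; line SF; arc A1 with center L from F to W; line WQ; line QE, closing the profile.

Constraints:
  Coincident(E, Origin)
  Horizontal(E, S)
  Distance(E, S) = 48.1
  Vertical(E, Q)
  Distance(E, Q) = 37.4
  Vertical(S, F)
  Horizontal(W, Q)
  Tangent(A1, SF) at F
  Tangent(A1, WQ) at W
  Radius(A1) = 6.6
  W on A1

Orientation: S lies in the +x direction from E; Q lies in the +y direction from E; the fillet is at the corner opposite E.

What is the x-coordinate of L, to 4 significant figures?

41.50

E is at the origin; E and S share the same y with |ES| = 48.1 and S on the +x side, so S = (48.10, 0.000). EQ is vertical with |EQ| = 37.4 and Q on the +y side, so Q = (0.000, 37.40). The virtual corner opposite E is at (48.10, 37.40). The tangent condition forces LF to be normal to SF and tangency of A1 to WQ means the radius LW is perpendicular to WQ, with radius 6.6, so the center L sits 6.6 in from both sides at L = (41.50, 30.80). So L.x = 41.50.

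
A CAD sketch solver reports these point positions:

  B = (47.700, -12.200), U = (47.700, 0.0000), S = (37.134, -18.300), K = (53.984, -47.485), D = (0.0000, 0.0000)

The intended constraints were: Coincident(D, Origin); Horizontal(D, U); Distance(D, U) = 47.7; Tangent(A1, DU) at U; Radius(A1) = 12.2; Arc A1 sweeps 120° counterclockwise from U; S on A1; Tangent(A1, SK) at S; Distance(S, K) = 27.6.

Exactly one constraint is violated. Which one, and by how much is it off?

Distance(S, K) = 27.6 — off by 6.10.

D = (0.00, 0.00) ✓; D.y = 0.00, U.y = 0.00 ✓; |DU| = 47.70 ✓; ∠(BU, UD) = 90.00° ✓; |BU| = 12.20 ✓; bearing(B→S) − bearing(B→U) = 120.0° ✓; |BS| = 12.20 ✓; ∠(BS, SK) = 90.00° ✓; |SK| = 33.70 ✗.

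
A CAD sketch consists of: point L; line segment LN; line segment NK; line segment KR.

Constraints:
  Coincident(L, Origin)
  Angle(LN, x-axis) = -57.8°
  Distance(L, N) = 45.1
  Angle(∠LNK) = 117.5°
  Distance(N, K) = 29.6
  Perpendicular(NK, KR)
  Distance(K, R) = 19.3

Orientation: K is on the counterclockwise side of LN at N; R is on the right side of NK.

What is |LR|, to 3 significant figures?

77.8

L is at the origin; LN runs at -57.8° with length 45.1, so N = 45.1·(cos -57.8°, sin -57.8°) = (24.0, -38.2). ∠LNK = 117.5°, so NK runs at -57.8° + (180° − 117.5°) = 4.70° from the x-axis; with |NK| = 29.6, K = N + 29.6·(cos 4.70°, sin 4.70°) = (53.5, -35.7). NK is perpendicular to KR; with |KR| = 19.3 on the right of NK, R = K + 19.3·(0.0819, -0.997) = (55.1, -55.0). Then |LR| = |R − L| = 77.8.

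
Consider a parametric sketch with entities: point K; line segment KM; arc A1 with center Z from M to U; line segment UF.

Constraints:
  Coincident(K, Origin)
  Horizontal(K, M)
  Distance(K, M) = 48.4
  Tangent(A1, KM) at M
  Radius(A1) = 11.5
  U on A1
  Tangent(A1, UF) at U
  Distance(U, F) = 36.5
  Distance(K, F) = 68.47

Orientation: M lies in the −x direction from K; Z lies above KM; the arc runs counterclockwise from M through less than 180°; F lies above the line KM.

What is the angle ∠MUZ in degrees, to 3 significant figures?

37.3°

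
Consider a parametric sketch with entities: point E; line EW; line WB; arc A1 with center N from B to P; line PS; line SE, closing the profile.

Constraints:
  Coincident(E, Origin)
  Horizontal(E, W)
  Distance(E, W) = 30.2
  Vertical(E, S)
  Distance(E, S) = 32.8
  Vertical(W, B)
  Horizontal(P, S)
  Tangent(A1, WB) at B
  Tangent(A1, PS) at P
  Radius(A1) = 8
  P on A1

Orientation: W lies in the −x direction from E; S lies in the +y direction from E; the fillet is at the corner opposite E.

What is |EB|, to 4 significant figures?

39.08

E is at the origin; EW is horizontal with |EW| = 30.2 and W on the −x side, so W = (-30.20, 0.000). ES is vertical with |ES| = 32.8 and S on the +y side, so S = (0.000, 32.80). The virtual corner opposite E is at (-30.20, 32.80). Tangency of A1 to WB means the radius NB is perpendicular to WB and since A1 is tangent to PS there, NP ⟂ PS, with radius 8.0, so the center N sits 8.0 in from both sides at N = (-22.20, 24.80). That places the tangent points at B = (-30.20, 24.80) on WB and P = (-22.20, 32.80) on PS. Then |EB| = |B − E| = 39.08.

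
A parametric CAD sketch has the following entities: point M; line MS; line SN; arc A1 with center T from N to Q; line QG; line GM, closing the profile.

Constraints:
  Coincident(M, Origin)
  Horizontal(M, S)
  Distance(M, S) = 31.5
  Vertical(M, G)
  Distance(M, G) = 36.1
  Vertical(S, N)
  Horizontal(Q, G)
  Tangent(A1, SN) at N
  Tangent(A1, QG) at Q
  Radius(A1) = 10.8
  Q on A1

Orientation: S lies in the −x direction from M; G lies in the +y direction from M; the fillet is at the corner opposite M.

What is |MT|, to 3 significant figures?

32.7

MG is vertical with |MG| = 36.1 and G on the +y side, so G = (0.00, 36.1). The virtual corner opposite M is at (-31.5, 36.1). The tangent condition forces TN to be normal to SN and tangency of A1 to QG means the radius TQ is perpendicular to QG, with radius 10.8, so the center T sits 10.8 in from both sides at T = (-20.7, 25.3). Then |MT| = |T − M| = 32.7.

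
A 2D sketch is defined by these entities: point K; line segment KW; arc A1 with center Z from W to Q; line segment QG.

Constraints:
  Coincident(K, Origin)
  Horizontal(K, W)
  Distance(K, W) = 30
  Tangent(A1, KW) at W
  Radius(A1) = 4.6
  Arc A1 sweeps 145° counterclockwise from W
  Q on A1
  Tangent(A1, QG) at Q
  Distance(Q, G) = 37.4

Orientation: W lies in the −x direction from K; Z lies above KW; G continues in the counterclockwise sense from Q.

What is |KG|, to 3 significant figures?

65.2

On A1, W sits at bearing -90° from Z; a 145° counterclockwise sweep puts Q at bearing 55°, so Q = Z + 4.6·(cos 55°, sin 55°) = (-27.4, 8.37). Since A1 is tangent to QG there, ZQ ⟂ QG, so QG runs along (−sin 55°, cos 55°); with |QG| = 37.4, G = (-58.0, 29.8). Then |KG| = |G − K| = 65.2.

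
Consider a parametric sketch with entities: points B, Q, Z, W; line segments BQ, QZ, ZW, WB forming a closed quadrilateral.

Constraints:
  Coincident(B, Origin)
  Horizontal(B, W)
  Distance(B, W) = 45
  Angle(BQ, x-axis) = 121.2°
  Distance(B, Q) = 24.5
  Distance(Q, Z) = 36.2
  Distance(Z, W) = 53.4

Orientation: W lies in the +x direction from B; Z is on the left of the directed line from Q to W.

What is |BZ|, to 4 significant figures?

46.70

B is at the origin; BW is horizontal with |BW| = 45.0 and W in +x, so W = (45.0, 0). BQ runs at 121.2° with |BQ| = 24.5, so Q = (-12.69, 20.96). Z is determined by |QZ| = 36.2 and |ZW| = 53.4 together: it lies at the intersection of circle(Q, 36.2) and circle(W, 53.4). With |QW| = 61.38, the foot of the radical line on QW is 18.14 from Q and the perpendicular offset is √(36.2² − 18.14²) = 31.33. Taking the left-of-QW solution: Z = (15.05, 44.21).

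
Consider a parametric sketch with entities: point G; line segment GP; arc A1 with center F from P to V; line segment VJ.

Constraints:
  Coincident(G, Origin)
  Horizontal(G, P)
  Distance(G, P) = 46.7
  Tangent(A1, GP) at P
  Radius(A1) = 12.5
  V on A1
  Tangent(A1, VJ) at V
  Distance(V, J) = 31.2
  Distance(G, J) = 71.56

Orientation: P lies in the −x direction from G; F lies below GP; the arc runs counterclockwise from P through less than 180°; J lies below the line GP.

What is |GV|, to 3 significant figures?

60.7

G is at the origin; GP is horizontal with |GP| = 46.7 and P on the −x side, so P = (-46.7, 0.00). Since A1 is tangent to GP there, FP ⟂ GP, so F = P + (0, -12.5) = (-46.7, -12.5). Since FV ⟂ VJ (tangency), |FJ| = √(12.5² + 31.2²) = 33.6 regardless of where V sits on A1. So J lies on both circle(G, 71.56) and circle(F, 33.6); the below-GP intersection is J = (-55.7, -44.9). V is the foot of the tangent from J: V = (-59.1, -13.9).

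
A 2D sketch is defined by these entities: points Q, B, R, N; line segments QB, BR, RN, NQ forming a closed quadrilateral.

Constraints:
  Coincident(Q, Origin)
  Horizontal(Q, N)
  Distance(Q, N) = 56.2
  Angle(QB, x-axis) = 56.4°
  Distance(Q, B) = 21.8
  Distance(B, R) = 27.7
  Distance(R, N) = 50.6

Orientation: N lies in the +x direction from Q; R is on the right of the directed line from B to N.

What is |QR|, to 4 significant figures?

11.01

Checks: |BR| = 27.70 ✓; |RN| = 50.60 ✓.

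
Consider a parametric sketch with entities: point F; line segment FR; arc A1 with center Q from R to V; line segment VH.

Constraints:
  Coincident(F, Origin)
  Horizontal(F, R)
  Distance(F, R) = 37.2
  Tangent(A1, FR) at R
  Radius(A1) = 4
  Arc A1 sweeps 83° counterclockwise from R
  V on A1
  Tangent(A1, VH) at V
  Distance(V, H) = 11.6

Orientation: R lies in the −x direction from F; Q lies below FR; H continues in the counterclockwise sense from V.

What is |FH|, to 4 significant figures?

45.16

F is at the origin; FR is horizontal with |FR| = 37.2 and R on the −x side, so R = (-37.20, 0.000). The tangent condition forces QR to be normal to FR, so Q = R + (0, -4) = (-37.20, -4.000). On A1, R sits at bearing 90° from Q; an 83° counterclockwise sweep puts V at bearing 173°, so V = Q + 4.0·(cos 173°, sin 173°) = (-41.17, -3.513). The tangent condition forces QV to be normal to VH, so VH runs along (−sin 173°, cos 173°); with |VH| = 11.6, H = (-42.58, -15.03). Then |FH| = |H − F| = 45.16.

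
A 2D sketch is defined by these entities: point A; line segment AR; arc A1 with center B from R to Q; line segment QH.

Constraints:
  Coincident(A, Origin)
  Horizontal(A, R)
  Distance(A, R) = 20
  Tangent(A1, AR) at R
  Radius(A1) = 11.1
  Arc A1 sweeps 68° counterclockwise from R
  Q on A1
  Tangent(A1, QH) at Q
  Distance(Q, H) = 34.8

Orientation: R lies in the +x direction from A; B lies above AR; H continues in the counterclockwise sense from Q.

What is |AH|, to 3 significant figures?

58.4

On A1, R sits at bearing -90° from B; a 68° counterclockwise sweep puts Q at bearing -22°, so Q = B + 11.1·(cos -22°, sin -22°) = (30.3, 6.94). Tangency of A1 to QH means the radius BQ is perpendicular to QH, so QH runs along (−sin -22°, cos -22°); with |QH| = 34.8, H = (43.3, 39.2). Then |AH| = |H − A| = 58.4.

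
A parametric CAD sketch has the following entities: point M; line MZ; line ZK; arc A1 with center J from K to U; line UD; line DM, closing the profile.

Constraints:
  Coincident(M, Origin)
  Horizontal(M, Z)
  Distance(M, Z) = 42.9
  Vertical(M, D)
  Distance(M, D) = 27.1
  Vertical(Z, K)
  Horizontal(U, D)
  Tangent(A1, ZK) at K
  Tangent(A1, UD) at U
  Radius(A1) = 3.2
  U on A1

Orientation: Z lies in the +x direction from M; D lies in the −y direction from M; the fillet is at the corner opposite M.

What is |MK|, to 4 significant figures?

49.11

M is at the origin; MZ is horizontal with |MZ| = 42.9 and Z on the +x side, so Z = (42.90, 0.000). M and D share the same x with |MD| = 27.1 and D on the −y side, so D = (0.000, -27.10). The virtual corner opposite M is at (42.90, -27.10). The tangent condition forces JK to be normal to ZK and since A1 is tangent to UD there, JU ⟂ UD, with radius 3.2, so the center J sits 3.2 in from both sides at J = (39.70, -23.90). That places the tangent points at K = (42.90, -23.90) on ZK and U = (39.70, -27.10) on UD. Then |MK| = |K − M| = 49.11.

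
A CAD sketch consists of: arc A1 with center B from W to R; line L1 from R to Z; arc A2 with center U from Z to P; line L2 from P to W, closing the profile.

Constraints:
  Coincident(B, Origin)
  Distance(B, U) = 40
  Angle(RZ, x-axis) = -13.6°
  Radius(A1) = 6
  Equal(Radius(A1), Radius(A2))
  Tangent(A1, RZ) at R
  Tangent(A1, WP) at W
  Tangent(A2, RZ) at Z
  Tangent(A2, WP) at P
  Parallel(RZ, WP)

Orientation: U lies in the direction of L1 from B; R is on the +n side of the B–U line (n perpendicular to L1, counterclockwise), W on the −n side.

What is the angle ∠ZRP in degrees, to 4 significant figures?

16.70°

The slot axis is L1's direction at -13.6°, so u = (cos -13.6°, sin -13.6°) = (0.9720, -0.2351) and n = (−sin -13.6°, cos -13.6°) = (0.2351, 0.9720). B is at the origin and U lies 40.0 along u from B, so U = 40.0·u = (38.88, -9.406). Tangency of A1 to both parallel lines with radius 6.0 puts R and W at B ± 6.0·n: R = (1.411, 5.832), W = (-1.411, -5.832). Equal radii place Z and P the same way about U: Z = U + 6.0·n = (40.29, -3.574), P = U − 6.0·n = (37.47, -15.24). Then cos ∠ZRP = RZ·RP / (|RZ||RP|), giving 16.70°.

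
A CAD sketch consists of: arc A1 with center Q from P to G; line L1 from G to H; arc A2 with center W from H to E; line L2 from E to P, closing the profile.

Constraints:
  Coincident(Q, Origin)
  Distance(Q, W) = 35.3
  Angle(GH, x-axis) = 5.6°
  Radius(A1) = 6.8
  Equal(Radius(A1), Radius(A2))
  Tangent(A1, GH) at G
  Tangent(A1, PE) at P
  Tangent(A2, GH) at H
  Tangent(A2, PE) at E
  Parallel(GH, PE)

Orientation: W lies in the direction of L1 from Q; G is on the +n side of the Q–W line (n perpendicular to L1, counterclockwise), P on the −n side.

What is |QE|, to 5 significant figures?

35.949

The slot axis is L1's direction at 5.6°, so u = (cos 5.6°, sin 5.6°) = (0.99523, 0.097583) and n = (−sin 5.6°, cos 5.6°) = (-0.097583, 0.99523). Q is at the origin and W lies 35.3 along u from Q, so W = 35.3·u = (35.132, 3.4447). Tangency of A1 to both parallel lines with radius 6.8 puts G and P at Q ± 6.8·n: G = (-0.66356, 6.7675), P = (0.66356, -6.7675). Equal radii place H and E the same way about W: H = W + 6.8·n = (34.468, 10.212), E = W − 6.8·n = (35.795, -3.3229). Then |QE| = |E − Q| = 35.949.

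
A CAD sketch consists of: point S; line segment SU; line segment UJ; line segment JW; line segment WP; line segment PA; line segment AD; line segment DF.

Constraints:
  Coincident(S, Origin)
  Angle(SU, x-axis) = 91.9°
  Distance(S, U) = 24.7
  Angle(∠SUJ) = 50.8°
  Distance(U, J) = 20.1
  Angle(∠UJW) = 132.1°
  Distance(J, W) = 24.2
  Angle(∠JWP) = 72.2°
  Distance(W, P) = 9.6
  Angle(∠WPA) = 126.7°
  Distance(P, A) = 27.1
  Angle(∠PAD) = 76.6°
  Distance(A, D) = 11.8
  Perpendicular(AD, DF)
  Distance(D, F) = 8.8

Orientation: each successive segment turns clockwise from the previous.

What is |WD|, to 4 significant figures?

30.34

S is at the origin; SU runs at 91.9° with length 24.7, so U = (-0.8189, 24.69). ∠SUJ = 50.8° gives UJ at -37.30° from the x-axis; with |UJ| = 20.1, J = (15.17, 12.51). ∠UJW = 132.1° gives JW at -85.20° from the x-axis; with |JW| = 24.2, W = (17.20, -11.61). ∠JWP = 72.2° gives WP at 167.0° from the x-axis; with |WP| = 9.6, P = (7.841, -9.450). ∠WPA = 126.7° gives PA at 113.7° from the x-axis; with |PA| = 27.1, A = (-3.052, 15.36). ∠PAD = 76.6° gives AD at 10.30° from the x-axis; with |AD| = 11.8, D = (8.558, 17.47). Then |WD| = |D − W| = 30.34.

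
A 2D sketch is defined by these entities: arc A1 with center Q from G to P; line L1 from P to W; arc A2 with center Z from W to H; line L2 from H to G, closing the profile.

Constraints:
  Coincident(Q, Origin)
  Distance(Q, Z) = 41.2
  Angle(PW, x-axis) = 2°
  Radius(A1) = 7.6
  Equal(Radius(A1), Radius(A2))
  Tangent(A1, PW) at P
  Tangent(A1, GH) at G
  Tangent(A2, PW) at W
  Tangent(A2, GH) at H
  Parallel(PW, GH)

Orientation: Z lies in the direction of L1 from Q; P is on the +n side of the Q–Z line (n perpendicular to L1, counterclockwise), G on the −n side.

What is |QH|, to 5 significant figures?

41.895

Tangency of A1 to both parallel lines with radius 7.6 puts P and G at Q ± 7.6·n: P = (-0.26524, 7.5954), G = (0.26524, -7.5954). Equal radii place W and H the same way about Z: W = Z + 7.6·n = (40.910, 9.0332), H = Z − 7.6·n = (41.440, -6.1575). Then |QH| = |H − Q| = 41.895.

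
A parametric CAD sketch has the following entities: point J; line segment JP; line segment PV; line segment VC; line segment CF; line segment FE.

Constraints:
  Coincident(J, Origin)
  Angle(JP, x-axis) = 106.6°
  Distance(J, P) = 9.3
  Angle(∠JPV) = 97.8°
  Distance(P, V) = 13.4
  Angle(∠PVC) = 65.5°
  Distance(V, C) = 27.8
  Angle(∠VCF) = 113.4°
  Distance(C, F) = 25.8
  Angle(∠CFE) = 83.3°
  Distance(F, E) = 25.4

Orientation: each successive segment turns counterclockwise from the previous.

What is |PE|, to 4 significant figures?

20.48

J is at the origin; JP runs at 106.6° with length 9.3, so P = (-2.657, 8.912). ∠JPV = 97.8° gives PV at -171.2° from the x-axis; with |PV| = 13.4, V = (-15.90, 6.862). ∠PVC = 65.5° gives VC at -56.70° from the x-axis; with |VC| = 27.8, C = (-0.6363, -16.37). ∠VCF = 113.4° gives CF at 9.900° from the x-axis; with |CF| = 25.8, F = (24.78, -11.94). ∠CFE = 83.3° gives FE at 106.6° from the x-axis; with |FE| = 25.4, E = (17.52, 12.40). Then |PE| = |E − P| = 20.48.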